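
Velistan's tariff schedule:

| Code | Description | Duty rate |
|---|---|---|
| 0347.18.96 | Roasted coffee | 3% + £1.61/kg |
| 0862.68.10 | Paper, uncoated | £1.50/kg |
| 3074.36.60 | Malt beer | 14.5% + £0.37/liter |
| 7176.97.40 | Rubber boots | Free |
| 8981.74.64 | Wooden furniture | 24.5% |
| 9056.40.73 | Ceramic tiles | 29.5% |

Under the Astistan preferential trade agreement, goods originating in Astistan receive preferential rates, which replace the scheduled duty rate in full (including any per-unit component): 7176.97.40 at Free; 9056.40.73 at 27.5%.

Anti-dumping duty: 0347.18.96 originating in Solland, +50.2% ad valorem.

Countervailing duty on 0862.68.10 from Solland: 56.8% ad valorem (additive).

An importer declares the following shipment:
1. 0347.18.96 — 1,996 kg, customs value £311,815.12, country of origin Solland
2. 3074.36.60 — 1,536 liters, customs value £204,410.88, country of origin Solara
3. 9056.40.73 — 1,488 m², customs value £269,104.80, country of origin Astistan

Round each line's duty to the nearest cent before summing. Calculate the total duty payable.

£273,310.92

Line 1 (0347.18.96, Solland, 1,996 kg, £311,815.12):
Base rate for 0347.18.96 is 3% + £1.61/kg.
Additional duty on 0347.18.96 from Solland: +50.2%. Applied ad valorem rate: 3% + 50.2% = 53.2%.
Duty = £311,815.12 × 53.2% + 1,996 × £1.61 = £169,099.20.
Line 2 (3074.36.60, Solara, 1,536 liters, £204,410.88):
Base rate for 3074.36.60 is 14.5% + £0.37/liter.
Duty = £204,410.88 × 14.5% + 1,536 × £0.37 = £30,207.90.
Line 3 (9056.40.73, Astistan, 1,488 m², £269,104.80):
Base rate for 9056.40.73 is 29.5%.
Origin Astistan qualifies under the Velistan–Astistan agreement and 9056.40.73 is covered: preferential rate 27.5% applies instead.
Duty = £269,104.80 × 27.5% = £74,003.82.
Total = £169,099.20 + £30,207.90 + £74,003.82 = £273,310.92.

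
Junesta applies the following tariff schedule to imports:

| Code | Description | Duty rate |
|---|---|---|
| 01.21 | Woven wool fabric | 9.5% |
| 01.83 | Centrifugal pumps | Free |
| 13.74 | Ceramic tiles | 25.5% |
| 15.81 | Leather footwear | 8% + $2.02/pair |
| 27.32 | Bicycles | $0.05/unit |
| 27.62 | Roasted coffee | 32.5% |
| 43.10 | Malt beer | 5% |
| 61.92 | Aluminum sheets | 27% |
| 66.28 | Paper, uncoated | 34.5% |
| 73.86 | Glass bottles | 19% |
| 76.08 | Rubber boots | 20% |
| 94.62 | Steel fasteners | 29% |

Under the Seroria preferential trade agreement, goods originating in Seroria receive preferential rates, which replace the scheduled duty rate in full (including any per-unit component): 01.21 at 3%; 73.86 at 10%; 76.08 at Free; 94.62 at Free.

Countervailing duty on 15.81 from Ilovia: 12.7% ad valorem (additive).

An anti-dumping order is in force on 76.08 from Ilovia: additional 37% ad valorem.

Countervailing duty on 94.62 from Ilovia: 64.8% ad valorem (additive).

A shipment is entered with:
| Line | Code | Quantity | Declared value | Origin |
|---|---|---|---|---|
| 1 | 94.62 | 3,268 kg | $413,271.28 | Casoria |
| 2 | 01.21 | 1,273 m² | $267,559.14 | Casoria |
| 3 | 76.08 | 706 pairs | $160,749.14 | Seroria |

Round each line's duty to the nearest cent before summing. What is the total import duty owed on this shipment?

$145,266.79

Line 1 (94.62, Casoria, 3,268 kg, $413,271.28):
Base rate for 94.62 is 29%.
94.62 has an FTA preferential rate, but origin Casoria is not Seroria; base rate stands.
The additional-duty order on 94.62 targets Ilovia, not Casoria; it does not apply.
Duty = $413,271.28 × 29% = $119,848.67.
Line 2 (01.21, Casoria, 1,273 m², $267,559.14):
Base rate for 01.21 is 9.5%.
01.21 has an FTA preferential rate, but origin Casoria is not Seroria; base rate stands.
Duty = $267,559.14 × 9.5% = $25,418.12.
Line 3 (76.08, Seroria, 706 pairs, $160,749.14):
Base rate for 76.08 is 20%.
Origin Seroria qualifies under the Junesta–Seroria agreement and 76.08 is covered: preferential rate Free applies instead.
The additional-duty order on 76.08 targets Ilovia, not Seroria; it does not apply.
Duty = $160,749.14 × 0% = $0.00.
Total = $119,848.67 + $25,418.12 + $0.00 = $145,266.79.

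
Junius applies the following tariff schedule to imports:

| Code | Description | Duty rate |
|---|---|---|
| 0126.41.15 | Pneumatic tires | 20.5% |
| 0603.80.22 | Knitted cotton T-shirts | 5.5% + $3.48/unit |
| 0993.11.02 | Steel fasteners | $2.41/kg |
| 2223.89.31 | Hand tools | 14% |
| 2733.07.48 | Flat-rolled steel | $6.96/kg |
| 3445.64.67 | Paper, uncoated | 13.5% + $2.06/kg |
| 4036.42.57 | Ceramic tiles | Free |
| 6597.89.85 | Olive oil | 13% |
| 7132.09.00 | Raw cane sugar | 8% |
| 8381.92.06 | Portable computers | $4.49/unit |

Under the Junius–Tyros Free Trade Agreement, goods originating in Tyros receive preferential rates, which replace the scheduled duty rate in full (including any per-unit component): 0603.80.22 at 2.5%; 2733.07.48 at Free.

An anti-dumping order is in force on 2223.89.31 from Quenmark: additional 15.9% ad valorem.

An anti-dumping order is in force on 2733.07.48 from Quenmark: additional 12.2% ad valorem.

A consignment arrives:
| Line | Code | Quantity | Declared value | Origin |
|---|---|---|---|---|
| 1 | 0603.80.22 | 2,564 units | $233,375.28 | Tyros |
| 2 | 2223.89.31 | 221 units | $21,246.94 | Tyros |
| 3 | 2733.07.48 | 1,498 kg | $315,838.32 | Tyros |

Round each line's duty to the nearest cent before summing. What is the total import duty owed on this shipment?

$8,808.95

Line 1 (0603.80.22, Tyros, 2,564 units, $233,375.28):
Base rate for 0603.80.22 is 5.5% + $3.48/unit.
Origin Tyros qualifies under the Junius–Tyros agreement and 0603.80.22 is covered: preferential rate 2.5% applies instead.
Duty = $233,375.28 × 2.5% = $5,834.38.
Line 2 (2223.89.31, Tyros, 221 units, $21,246.94):
Base rate for 2223.89.31 is 14%.
Origin Tyros is the FTA partner but 2223.89.31 is not on the preference list; base rate stands.
The additional-duty order on 2223.89.31 targets Quenmark, not Tyros; it does not apply.
Duty = $21,246.94 × 14% = $2,974.57.
Line 3 (2733.07.48, Tyros, 1,498 kg, $315,838.32):
Base rate for 2733.07.48 is $6.96/kg.
Origin Tyros qualifies under the Junius–Tyros agreement and 2733.07.48 is covered: preferential rate Free applies instead.
The additional-duty order on 2733.07.48 targets Quenmark, not Tyros; it does not apply.
Duty = $315,838.32 × 0% = $0.00.
Total = $5,834.38 + $2,974.57 + $0.00 = $8,808.95.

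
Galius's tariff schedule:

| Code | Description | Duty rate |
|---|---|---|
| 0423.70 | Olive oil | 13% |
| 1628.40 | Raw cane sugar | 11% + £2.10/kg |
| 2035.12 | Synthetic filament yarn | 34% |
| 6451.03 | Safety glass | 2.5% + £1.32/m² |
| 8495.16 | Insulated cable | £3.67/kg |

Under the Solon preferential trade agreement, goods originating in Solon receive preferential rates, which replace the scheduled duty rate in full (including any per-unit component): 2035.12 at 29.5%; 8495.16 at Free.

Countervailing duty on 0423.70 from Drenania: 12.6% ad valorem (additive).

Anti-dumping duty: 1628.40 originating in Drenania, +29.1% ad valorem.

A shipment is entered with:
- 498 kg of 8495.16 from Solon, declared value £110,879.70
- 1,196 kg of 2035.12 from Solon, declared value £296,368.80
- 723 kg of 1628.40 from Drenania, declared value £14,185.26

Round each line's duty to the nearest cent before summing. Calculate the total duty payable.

£94,635.39

Line 1 (8495.16, Solon, 498 kg, £110,879.70):
Base rate for 8495.16 is £3.67/kg.
Origin Solon qualifies under the Galius–Solon agreement and 8495.16 is covered: preferential rate Free applies instead.
Duty = £110,879.70 × 0% = £0.00.
Line 2 (2035.12, Solon, 1,196 kg, £296,368.80):
Base rate for 2035.12 is 34%.
Origin Solon qualifies under the Galius–Solon agreement and 2035.12 is covered: preferential rate 29.5% applies instead.
Duty = £296,368.80 × 29.5% = £87,428.80.
Line 3 (1628.40, Drenania, 723 kg, £14,185.26):
Base rate for 1628.40 is 11% + £2.10/kg.
Additional duty on 1628.40 from Drenania: +29.1%. Applied ad valorem rate: 11% + 29.1% = 40.1%.
Duty = £14,185.26 × 40.1% + 723 × £2.10 = £7,206.59.
Total = £0.00 + £87,428.80 + £7,206.59 = £94,635.39.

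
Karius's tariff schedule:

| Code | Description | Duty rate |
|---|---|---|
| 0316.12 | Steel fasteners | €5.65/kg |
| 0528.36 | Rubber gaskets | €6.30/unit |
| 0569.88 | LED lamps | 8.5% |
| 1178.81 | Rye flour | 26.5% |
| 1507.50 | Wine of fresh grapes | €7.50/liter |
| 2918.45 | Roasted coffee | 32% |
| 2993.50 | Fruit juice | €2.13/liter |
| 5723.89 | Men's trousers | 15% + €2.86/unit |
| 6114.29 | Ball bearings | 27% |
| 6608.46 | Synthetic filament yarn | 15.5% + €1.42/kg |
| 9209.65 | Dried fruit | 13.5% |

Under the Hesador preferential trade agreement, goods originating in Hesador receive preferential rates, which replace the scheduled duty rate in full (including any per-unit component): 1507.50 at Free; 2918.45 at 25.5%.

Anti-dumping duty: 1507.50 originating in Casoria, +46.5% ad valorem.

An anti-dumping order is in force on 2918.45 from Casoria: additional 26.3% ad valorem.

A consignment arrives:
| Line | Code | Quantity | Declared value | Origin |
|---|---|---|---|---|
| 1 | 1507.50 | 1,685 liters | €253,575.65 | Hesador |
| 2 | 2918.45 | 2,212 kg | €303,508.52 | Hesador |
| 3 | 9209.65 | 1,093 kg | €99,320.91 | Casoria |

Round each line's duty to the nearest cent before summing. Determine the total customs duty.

Line 1 (1507.50, Hesador, 1,685 liters, €253,575.65):
Base rate for 1507.50 is €7.50/liter.
Origin Hesador qualifies under the Karius–Hesador agreement and 1507.50 is covered: preferential rate Free applies instead.
The additional-duty order on 1507.50 targets Casoria, not Hesador; it does not apply.
Duty = €253,575.65 × 0% = €0.00.
Line 2 (2918.45, Hesador, 2,212 kg, €303,508.52):
Base rate for 2918.45 is 32%.
Origin Hesador qualifies under the Karius–Hesador agreement and 2918.45 is covered: preferential rate 25.5% applies instead.
The additional-duty order on 2918.45 targets Casoria, not Hesador; it does not apply.
Duty = €303,508.52 × 25.5% = €77,394.67.
Line 3 (9209.65, Casoria, 1,093 kg, €99,320.91):
Base rate for 9209.65 is 13.5%.
Duty = €99,320.91 × 13.5% = €13,408.32.
Total = €0.00 + €77,394.67 + €13,408.32 = €90,802.99.

€90,802.99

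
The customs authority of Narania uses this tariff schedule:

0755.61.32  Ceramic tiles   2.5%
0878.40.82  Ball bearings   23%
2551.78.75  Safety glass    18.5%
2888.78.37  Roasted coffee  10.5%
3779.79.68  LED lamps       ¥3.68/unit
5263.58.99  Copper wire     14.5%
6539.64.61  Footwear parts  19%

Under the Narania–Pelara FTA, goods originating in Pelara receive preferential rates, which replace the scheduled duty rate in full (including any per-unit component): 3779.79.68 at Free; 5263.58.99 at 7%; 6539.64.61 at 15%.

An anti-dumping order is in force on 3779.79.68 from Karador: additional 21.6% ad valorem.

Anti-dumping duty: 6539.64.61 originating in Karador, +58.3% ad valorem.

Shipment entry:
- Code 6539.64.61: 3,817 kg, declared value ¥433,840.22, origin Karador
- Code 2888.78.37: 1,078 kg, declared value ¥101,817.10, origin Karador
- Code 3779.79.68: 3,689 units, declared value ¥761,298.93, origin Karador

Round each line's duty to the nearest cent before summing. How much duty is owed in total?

¥524,065.38

Line 1 (6539.64.61, Karador, 3,817 kg, ¥433,840.22):
Base rate for 6539.64.61 is 19%.
6539.64.61 has an FTA preferential rate, but origin Karador is not Pelara; base rate stands.
Additional duty on 6539.64.61 from Karador: +58.3%. Applied ad valorem rate: 19% + 58.3% = 77.3%.
Duty = ¥433,840.22 × 77.3% = ¥335,358.49.
Line 2 (2888.78.37, Karador, 1,078 kg, ¥101,817.10):
Base rate for 2888.78.37 is 10.5%.
Duty = ¥101,817.10 × 10.5% = ¥10,690.80.
Line 3 (3779.79.68, Karador, 3,689 units, ¥761,298.93):
Base rate for 3779.79.68 is ¥3.68/unit.
3779.79.68 has an FTA preferential rate, but origin Karador is not Pelara; base rate stands.
Additional duty on 3779.79.68 from Karador: +21.6% ad valorem. Applied ad valorem rate = 21.6%.
Duty = ¥761,298.93 × 21.6% + 3,689 × ¥3.68 = ¥178,016.09.
Total = ¥335,358.49 + ¥10,690.80 + ¥178,016.09 = ¥524,065.38.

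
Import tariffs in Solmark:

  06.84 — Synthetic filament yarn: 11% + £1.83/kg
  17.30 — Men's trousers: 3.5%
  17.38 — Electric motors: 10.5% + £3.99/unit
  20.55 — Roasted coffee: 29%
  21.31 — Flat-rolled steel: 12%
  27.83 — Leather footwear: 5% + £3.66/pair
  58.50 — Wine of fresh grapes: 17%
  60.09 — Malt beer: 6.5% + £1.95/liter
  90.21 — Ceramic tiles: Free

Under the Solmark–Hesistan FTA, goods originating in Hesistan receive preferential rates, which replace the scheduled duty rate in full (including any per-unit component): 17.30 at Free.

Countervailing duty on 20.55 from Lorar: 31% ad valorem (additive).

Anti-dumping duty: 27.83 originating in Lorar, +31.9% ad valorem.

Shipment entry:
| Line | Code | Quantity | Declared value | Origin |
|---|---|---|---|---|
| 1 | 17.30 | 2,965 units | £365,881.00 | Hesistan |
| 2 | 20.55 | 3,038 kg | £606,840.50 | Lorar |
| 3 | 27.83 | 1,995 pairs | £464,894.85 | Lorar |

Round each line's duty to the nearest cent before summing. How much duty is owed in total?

£542,952.20

Line 1 (17.30, Hesistan, 2,965 units, £365,881.00):
Base rate for 17.30 is 3.5%.
Origin Hesistan qualifies under the Solmark–Hesistan agreement and 17.30 is covered: preferential rate Free applies instead.
Duty = £365,881.00 × 0% = £0.00.
Line 2 (20.55, Lorar, 3,038 kg, £606,840.50):
Base rate for 20.55 is 29%.
Additional duty on 20.55 from Lorar: +31%. Applied ad valorem rate: 29% + 31% = 60%.
Duty = £606,840.50 × 60% = £364,104.30.
Line 3 (27.83, Lorar, 1,995 pairs, £464,894.85):
Base rate for 27.83 is 5% + £3.66/pair.
Additional duty on 27.83 from Lorar: +31.9%. Applied ad valorem rate: 5% + 31.9% = 36.9%.
Duty = £464,894.85 × 36.9% + 1,995 × £3.66 = £178,847.90.
Total = £0.00 + £364,104.30 + £178,847.90 = £542,952.20.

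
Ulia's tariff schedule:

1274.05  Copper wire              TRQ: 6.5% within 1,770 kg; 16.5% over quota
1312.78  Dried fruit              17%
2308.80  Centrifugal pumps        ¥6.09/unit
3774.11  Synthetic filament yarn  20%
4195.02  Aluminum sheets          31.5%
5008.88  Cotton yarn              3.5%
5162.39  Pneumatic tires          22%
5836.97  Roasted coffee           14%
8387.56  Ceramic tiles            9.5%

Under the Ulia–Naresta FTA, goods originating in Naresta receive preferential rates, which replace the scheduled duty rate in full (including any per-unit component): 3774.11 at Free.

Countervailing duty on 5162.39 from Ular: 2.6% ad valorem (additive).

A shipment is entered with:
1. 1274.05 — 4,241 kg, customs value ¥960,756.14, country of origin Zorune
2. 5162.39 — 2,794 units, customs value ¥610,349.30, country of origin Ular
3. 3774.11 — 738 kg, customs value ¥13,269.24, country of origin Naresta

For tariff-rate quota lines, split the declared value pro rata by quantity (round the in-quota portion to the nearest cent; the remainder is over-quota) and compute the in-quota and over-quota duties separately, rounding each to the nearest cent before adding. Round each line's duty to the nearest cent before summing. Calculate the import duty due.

¥268,573.12

Line 1 (1274.05, Zorune, 4,241 kg, ¥960,756.14):
Code 1274.05 is under a tariff-rate quota (threshold 1,770 kg). In-quota: 1,770 kg at 6.5%; over-quota: 2,471 kg at 16.5%.
Pro-rata value split: in-quota = ¥960,756.14 × 1,770/4,241 = ¥400,975.80; over-quota = ¥960,756.14 − ¥400,975.80 = ¥559,780.34.
In-quota duty = ¥400,975.80 × 6.5% = ¥26,063.43. Over-quota duty = ¥559,780.34 × 16.5% = ¥92,363.76.
Line duty = ¥26,063.43 + ¥92,363.76 = ¥118,427.19.
Line 2 (5162.39, Ular, 2,794 units, ¥610,349.30):
Base rate for 5162.39 is 22%.
Additional duty on 5162.39 from Ular: +2.6%. Applied ad valorem rate: 22% + 2.6% = 24.6%.
Duty = ¥610,349.30 × 24.6% = ¥150,145.93.
Line 3 (3774.11, Naresta, 738 kg, ¥13,269.24):
Base rate for 3774.11 is 20%.
Origin Naresta qualifies under the Ulia–Naresta agreement and 3774.11 is covered: preferential rate Free applies instead.
Duty = ¥13,269.24 × 0% = ¥0.00.
Total = ¥118,427.19 + ¥150,145.93 + ¥0.00 = ¥268,573.12.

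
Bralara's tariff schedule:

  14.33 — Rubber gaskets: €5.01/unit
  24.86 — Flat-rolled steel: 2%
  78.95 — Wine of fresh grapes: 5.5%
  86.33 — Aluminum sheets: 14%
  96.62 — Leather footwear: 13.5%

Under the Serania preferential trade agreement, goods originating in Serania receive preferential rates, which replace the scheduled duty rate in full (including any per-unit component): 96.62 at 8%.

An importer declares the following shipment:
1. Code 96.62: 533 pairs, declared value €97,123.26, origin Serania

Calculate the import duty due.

Line 1 (96.62, Serania, 533 pairs, €97,123.26):
Base rate for 96.62 is 13.5%.
Origin Serania qualifies under the Bralara–Serania agreement and 96.62 is covered: preferential rate 8% applies instead.
Duty = €97,123.26 × 8% = €7,769.86.

€7,769.86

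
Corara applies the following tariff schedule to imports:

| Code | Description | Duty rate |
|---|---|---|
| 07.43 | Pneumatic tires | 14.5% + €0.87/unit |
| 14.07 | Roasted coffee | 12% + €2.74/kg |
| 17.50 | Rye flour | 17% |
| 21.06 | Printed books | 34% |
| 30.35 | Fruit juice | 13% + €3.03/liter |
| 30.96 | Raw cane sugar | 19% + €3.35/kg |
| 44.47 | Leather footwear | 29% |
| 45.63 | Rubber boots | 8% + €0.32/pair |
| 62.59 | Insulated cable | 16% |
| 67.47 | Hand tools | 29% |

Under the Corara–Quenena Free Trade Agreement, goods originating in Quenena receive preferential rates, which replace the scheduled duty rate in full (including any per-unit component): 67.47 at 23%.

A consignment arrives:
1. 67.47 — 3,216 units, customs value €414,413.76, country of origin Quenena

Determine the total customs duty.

€95,315.16

Line 1 (67.47, Quenena, 3,216 units, €414,413.76):
Base rate for 67.47 is 29%.
Origin Quenena qualifies under the Corara–Quenena agreement and 67.47 is covered: preferential rate 23% applies instead.
Duty = €414,413.76 × 23% = €95,315.16.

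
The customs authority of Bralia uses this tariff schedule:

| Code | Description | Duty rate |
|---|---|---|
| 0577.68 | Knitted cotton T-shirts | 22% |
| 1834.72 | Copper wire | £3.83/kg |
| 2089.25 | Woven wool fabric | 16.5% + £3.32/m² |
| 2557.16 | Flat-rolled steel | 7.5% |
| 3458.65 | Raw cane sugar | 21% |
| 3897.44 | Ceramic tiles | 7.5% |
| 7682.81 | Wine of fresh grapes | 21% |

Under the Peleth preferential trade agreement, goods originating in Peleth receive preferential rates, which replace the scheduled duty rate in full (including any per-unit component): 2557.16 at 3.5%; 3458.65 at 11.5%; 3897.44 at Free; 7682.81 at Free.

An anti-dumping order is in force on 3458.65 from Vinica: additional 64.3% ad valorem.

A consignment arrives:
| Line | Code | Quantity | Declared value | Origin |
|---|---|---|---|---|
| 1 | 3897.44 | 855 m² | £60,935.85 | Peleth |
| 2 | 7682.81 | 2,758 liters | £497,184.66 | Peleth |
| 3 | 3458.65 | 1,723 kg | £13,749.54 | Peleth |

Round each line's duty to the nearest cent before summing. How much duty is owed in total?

Line 1 (3897.44, Peleth, 855 m², £60,935.85):
Base rate for 3897.44 is 7.5%.
Origin Peleth qualifies under the Bralia–Peleth agreement and 3897.44 is covered: preferential rate Free applies instead.
Duty = £60,935.85 × 0% = £0.00.
Line 2 (7682.81, Peleth, 2,758 liters, £497,184.66):
Base rate for 7682.81 is 21%.
Origin Peleth qualifies under the Bralia–Peleth agreement and 7682.81 is covered: preferential rate Free applies instead.
Duty = £497,184.66 × 0% = £0.00.
Line 3 (3458.65, Peleth, 1,723 kg, £13,749.54):
Base rate for 3458.65 is 21%.
Origin Peleth qualifies under the Bralia–Peleth agreement and 3458.65 is covered: preferential rate 11.5% applies instead.
The additional-duty order on 3458.65 targets Vinica, not Peleth; it does not apply.
Duty = £13,749.54 × 11.5% = £1,581.20.
Total = £0.00 + £0.00 + £1,581.20 = £1,581.20.

£1,581.20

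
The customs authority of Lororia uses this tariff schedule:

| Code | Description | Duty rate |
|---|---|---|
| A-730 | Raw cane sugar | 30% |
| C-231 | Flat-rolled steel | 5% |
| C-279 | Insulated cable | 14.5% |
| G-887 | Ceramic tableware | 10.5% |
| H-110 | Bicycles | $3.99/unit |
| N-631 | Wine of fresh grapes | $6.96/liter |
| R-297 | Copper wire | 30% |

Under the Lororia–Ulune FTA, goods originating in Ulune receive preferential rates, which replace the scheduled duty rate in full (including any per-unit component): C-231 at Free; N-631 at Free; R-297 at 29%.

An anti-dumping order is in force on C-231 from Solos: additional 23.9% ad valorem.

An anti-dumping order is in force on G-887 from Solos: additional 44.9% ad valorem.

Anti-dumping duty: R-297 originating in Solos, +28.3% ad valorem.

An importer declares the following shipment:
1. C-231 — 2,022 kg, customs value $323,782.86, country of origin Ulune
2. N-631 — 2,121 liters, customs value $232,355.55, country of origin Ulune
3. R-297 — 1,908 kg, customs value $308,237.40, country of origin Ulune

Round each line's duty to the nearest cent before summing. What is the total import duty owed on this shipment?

$89,388.85

Line 1 (C-231, Ulune, 2,022 kg, $323,782.86):
Base rate for C-231 is 5%.
Origin Ulune qualifies under the Lororia–Ulune agreement and C-231 is covered: preferential rate Free applies instead.
The additional-duty order on C-231 targets Solos, not Ulune; it does not apply.
Duty = $323,782.86 × 0% = $0.00.
Line 2 (N-631, Ulune, 2,121 liters, $232,355.55):
Base rate for N-631 is $6.96/liter.
Origin Ulune qualifies under the Lororia–Ulune agreement and N-631 is covered: preferential rate Free applies instead.
Duty = $232,355.55 × 0% = $0.00.
Line 3 (R-297, Ulune, 1,908 kg, $308,237.40):
Base rate for R-297 is 30%.
Origin Ulune qualifies under the Lororia–Ulune agreement and R-297 is covered: preferential rate 29% applies instead.
The additional-duty order on R-297 targets Solos, not Ulune; it does not apply.
Duty = $308,237.40 × 29% = $89,388.85.
Total = $0.00 + $0.00 + $89,388.85 = $89,388.85.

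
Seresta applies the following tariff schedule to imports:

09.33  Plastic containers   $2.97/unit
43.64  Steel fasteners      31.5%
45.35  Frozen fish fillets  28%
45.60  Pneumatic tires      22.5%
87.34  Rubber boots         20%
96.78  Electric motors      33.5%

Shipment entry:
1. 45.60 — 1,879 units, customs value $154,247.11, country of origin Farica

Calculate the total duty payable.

$34,705.60

Line 1 (45.60, Farica, 1,879 units, $154,247.11):
Base rate for 45.60 is 22.5%.
Duty = $154,247.11 × 22.5% = $34,705.60.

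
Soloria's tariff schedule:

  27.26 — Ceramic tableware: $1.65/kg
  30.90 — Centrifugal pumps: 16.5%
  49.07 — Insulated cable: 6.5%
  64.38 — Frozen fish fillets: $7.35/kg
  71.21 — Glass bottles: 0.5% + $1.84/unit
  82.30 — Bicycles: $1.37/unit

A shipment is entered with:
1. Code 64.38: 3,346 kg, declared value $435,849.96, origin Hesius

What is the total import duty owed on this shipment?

$24,593.10

Line 1 (64.38, Hesius, 3,346 kg, $435,849.96):
Base rate for 64.38 is $7.35/kg.
Duty = 3,346 × $7.35 = $24,593.10.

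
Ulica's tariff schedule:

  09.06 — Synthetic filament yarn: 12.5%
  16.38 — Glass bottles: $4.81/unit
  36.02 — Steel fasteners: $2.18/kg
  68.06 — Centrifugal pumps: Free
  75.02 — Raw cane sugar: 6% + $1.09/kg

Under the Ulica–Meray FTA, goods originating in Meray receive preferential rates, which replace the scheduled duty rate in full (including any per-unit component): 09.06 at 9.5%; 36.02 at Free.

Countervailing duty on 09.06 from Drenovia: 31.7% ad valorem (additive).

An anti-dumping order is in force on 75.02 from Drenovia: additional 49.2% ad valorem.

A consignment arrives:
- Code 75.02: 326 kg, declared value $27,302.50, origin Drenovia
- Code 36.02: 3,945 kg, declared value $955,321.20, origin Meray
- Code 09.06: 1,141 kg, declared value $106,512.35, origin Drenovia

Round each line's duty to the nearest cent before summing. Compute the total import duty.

Line 1 (75.02, Drenovia, 326 kg, $27,302.50):
Base rate for 75.02 is 6% + $1.09/kg.
Additional duty on 75.02 from Drenovia: +49.2%. Applied ad valorem rate: 6% + 49.2% = 55.2%.
Duty = $27,302.50 × 55.2% + 326 × $1.09 = $15,426.32.
Line 2 (36.02, Meray, 3,945 kg, $955,321.20):
Base rate for 36.02 is $2.18/kg.
Origin Meray qualifies under the Ulica–Meray agreement and 36.02 is covered: preferential rate Free applies instead.
Duty = $955,321.20 × 0% = $0.00.
Line 3 (09.06, Drenovia, 1,141 kg, $106,512.35):
Base rate for 09.06 is 12.5%.
09.06 has an FTA preferential rate, but origin Drenovia is not Meray; base rate stands.
Additional duty on 09.06 from Drenovia: +31.7%. Applied ad valorem rate: 12.5% + 31.7% = 44.2%.
Duty = $106,512.35 × 44.2% = $47,078.46.
Total = $15,426.32 + $0.00 + $47,078.46 = $62,504.78.

$62,504.78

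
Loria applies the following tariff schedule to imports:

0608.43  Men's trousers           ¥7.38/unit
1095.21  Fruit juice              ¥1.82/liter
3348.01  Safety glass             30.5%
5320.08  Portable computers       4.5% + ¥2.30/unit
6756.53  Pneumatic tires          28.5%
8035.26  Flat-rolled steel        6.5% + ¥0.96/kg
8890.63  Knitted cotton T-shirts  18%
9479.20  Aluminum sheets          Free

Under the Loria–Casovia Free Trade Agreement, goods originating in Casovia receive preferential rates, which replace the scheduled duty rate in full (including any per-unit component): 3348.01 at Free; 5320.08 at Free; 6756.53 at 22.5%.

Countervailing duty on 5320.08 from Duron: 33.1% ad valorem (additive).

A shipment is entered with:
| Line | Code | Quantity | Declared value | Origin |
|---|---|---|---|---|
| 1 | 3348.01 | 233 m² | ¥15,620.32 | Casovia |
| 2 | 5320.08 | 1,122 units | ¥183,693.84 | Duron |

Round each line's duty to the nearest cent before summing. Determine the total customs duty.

Line 1 (3348.01, Casovia, 233 m², ¥15,620.32):
Base rate for 3348.01 is 30.5%.
Origin Casovia qualifies under the Loria–Casovia agreement and 3348.01 is covered: preferential rate Free applies instead.
Duty = ¥15,620.32 × 0% = ¥0.00.
Line 2 (5320.08, Duron, 1,122 units, ¥183,693.84):
Base rate for 5320.08 is 4.5% + ¥2.30/unit.
5320.08 has an FTA preferential rate, but origin Duron is not Casovia; base rate stands.
Additional duty on 5320.08 from Duron: +33.1%. Applied ad valorem rate: 4.5% + 33.1% = 37.6%.
Duty = ¥183,693.84 × 37.6% + 1,122 × ¥2.30 = ¥71,649.48.
Total = ¥0.00 + ¥71,649.48 = ¥71,649.48.

¥71,649.48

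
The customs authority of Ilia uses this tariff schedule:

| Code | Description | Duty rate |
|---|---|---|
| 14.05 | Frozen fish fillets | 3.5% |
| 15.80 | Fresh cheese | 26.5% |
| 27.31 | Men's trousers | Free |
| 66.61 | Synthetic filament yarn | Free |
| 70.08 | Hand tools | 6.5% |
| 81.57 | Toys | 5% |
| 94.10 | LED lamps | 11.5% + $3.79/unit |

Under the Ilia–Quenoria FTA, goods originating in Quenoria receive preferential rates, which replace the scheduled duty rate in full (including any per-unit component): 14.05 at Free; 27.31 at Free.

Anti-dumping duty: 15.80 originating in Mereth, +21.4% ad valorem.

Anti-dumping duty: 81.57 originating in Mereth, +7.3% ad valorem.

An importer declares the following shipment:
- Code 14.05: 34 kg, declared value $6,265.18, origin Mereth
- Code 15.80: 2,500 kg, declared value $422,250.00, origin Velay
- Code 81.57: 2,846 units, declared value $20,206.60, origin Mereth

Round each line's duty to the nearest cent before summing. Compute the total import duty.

$114,600.94

Line 1 (14.05, Mereth, 34 kg, $6,265.18):
Base rate for 14.05 is 3.5%.
14.05 has an FTA preferential rate, but origin Mereth is not Quenoria; base rate stands.
Duty = $6,265.18 × 3.5% = $219.28.
Line 2 (15.80, Velay, 2,500 kg, $422,250.00):
Base rate for 15.80 is 26.5%.
The additional-duty order on 15.80 targets Mereth, not Velay; it does not apply.
Duty = $422,250.00 × 26.5% = $111,896.25.
Line 3 (81.57, Mereth, 2,846 units, $20,206.60):
Base rate for 81.57 is 5%.
Additional duty on 81.57 from Mereth: +7.3%. Applied ad valorem rate: 5% + 7.3% = 12.3%.
Duty = $20,206.60 × 12.3% = $2,485.41.
Total = $219.28 + $111,896.25 + $2,485.41 = $114,600.94.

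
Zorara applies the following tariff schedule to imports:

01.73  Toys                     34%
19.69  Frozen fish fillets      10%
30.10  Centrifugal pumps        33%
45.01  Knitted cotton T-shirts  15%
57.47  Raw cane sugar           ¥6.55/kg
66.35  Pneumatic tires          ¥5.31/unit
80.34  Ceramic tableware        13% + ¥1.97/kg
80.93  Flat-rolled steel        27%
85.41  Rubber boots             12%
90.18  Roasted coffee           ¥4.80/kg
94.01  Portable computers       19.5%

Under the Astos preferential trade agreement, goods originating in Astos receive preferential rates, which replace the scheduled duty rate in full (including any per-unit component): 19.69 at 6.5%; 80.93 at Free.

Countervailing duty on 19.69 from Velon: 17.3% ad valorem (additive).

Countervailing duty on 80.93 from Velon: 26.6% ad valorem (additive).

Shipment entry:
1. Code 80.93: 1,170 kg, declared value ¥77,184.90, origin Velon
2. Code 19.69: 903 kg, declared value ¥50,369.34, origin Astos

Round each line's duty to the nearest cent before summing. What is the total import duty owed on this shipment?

¥44,645.12

Line 1 (80.93, Velon, 1,170 kg, ¥77,184.90):
Base rate for 80.93 is 27%.
80.93 has an FTA preferential rate, but origin Velon is not Astos; base rate stands.
Additional duty on 80.93 from Velon: +26.6%. Applied ad valorem rate: 27% + 26.6% = 53.6%.
Duty = ¥77,184.90 × 53.6% = ¥41,371.11.
Line 2 (19.69, Astos, 903 kg, ¥50,369.34):
Base rate for 19.69 is 10%.
Origin Astos qualifies under the Zorara–Astos agreement and 19.69 is covered: preferential rate 6.5% applies instead.
The additional-duty order on 19.69 targets Velon, not Astos; it does not apply.
Duty = ¥50,369.34 × 6.5% = ¥3,274.01.
Total = ¥41,371.11 + ¥3,274.01 = ¥44,645.12.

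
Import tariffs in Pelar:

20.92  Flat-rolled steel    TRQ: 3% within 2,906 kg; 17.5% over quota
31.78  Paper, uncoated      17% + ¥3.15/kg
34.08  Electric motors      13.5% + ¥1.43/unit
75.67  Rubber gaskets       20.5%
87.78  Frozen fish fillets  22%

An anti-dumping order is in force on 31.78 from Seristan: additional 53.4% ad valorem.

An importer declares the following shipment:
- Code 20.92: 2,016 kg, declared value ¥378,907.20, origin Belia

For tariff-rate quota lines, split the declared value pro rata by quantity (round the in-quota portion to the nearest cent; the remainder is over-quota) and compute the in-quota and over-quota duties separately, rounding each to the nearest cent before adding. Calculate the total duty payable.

¥11,367.22

Line 1 (20.92, Belia, 2,016 kg, ¥378,907.20):
Code 20.92 is under a tariff-rate quota (threshold 2,906 kg). Quantity 2,016 kg is within the quota, so the in-quota rate 3% applies to the full value.
Duty = ¥378,907.20 × 3% = ¥11,367.22.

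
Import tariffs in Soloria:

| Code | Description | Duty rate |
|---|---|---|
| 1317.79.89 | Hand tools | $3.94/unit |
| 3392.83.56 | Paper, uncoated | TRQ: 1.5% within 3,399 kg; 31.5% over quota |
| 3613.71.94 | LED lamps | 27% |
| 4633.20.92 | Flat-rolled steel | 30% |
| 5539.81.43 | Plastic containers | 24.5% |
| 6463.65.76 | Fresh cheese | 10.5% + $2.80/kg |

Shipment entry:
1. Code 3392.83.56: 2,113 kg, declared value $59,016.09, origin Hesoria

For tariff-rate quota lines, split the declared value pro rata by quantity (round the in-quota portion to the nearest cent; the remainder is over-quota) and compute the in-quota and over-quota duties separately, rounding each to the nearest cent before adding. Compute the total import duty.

Line 1 (3392.83.56, Hesoria, 2,113 kg, $59,016.09):
Code 3392.83.56 is under a tariff-rate quota (threshold 3,399 kg). Quantity 2,113 kg is within the quota, so the in-quota rate 1.5% applies to the full value.
Duty = $59,016.09 × 1.5% = $885.24.

$885.24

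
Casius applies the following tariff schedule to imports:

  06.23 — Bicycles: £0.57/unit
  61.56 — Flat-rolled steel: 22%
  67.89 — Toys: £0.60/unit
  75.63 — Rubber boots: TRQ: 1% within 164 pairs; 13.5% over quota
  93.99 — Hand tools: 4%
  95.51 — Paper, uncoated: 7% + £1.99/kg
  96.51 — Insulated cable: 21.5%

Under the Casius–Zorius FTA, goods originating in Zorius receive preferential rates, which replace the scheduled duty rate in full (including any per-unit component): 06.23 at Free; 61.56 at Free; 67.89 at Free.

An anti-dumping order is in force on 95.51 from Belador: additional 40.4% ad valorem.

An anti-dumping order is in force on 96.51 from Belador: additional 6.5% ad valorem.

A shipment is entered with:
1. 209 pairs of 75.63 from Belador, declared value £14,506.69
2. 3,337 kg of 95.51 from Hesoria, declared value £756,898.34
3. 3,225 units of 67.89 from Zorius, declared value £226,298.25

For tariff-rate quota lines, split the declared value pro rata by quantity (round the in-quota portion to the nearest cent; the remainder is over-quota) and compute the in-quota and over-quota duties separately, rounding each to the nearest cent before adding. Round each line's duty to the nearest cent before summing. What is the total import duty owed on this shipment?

Line 1 (75.63, Belador, 209 pairs, £14,506.69):
Code 75.63 is under a tariff-rate quota (threshold 164 pairs). In-quota: 164 pairs at 1%; over-quota: 45 pairs at 13.5%.
Pro-rata value split: in-quota = £14,506.69 × 164/209 = £11,383.24; over-quota = £14,506.69 − £11,383.24 = £3,123.45.
In-quota duty = £11,383.24 × 1% = £113.83. Over-quota duty = £3,123.45 × 13.5% = £421.67.
Line duty = £113.83 + £421.67 = £535.50.
Line 2 (95.51, Hesoria, 3,337 kg, £756,898.34):
Base rate for 95.51 is 7% + £1.99/kg.
The additional-duty order on 95.51 targets Belador, not Hesoria; it does not apply.
Duty = £756,898.34 × 7% + 3,337 × £1.99 = £59,623.51.
Line 3 (67.89, Zorius, 3,225 units, £226,298.25):
Base rate for 67.89 is £0.60/unit.
Origin Zorius qualifies under the Casius–Zorius agreement and 67.89 is covered: preferential rate Free applies instead.
Duty = £226,298.25 × 0% = £0.00.
Total = £535.50 + £59,623.51 + £0.00 = £60,159.01.

£60,159.01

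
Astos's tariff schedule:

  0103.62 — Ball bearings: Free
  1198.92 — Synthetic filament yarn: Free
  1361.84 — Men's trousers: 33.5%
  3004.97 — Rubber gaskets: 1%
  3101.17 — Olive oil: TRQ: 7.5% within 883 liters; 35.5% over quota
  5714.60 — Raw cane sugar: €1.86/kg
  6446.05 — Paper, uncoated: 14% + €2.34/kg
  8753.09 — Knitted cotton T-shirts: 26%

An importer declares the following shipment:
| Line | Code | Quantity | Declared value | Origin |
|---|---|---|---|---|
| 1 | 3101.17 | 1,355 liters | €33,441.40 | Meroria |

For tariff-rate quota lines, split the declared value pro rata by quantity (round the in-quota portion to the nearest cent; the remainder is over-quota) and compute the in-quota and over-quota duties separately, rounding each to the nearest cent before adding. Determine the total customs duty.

Line 1 (3101.17, Meroria, 1,355 liters, €33,441.40):
Code 3101.17 is under a tariff-rate quota (threshold 883 liters). In-quota: 883 liters at 7.5%; over-quota: 472 liters at 35.5%.
Pro-rata value split: in-quota = €33,441.40 × 883/1,355 = €21,792.44; over-quota = €33,441.40 − €21,792.44 = €11,648.96.
In-quota duty = €21,792.44 × 7.5% = €1,634.43. Over-quota duty = €11,648.96 × 35.5% = €4,135.38.
Line duty = €1,634.43 + €4,135.38 = €5,769.81.

€5,769.81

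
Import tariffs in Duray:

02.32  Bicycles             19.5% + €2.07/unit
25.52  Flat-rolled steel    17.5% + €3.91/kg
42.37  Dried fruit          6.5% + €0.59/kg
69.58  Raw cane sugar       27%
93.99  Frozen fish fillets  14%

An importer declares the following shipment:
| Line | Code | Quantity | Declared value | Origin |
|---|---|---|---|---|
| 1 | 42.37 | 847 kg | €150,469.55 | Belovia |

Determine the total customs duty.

Line 1 (42.37, Belovia, 847 kg, €150,469.55):
Base rate for 42.37 is 6.5% + €0.59/kg.
Duty = €150,469.55 × 6.5% + 847 × €0.59 = €10,280.25.

€10,280.25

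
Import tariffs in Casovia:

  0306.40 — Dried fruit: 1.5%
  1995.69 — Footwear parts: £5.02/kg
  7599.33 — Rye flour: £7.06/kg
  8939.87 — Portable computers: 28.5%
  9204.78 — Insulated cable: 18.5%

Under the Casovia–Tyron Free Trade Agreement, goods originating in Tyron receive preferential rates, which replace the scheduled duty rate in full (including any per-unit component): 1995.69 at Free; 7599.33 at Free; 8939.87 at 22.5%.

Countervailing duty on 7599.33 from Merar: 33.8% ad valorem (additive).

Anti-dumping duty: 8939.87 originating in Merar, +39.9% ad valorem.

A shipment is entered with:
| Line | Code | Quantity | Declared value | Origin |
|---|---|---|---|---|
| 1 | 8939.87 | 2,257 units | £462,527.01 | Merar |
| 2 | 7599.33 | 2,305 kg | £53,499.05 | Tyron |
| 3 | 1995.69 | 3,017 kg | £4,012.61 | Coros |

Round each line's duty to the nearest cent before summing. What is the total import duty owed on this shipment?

Line 1 (8939.87, Merar, 2,257 units, £462,527.01):
Base rate for 8939.87 is 28.5%.
8939.87 has an FTA preferential rate, but origin Merar is not Tyron; base rate stands.
Additional duty on 8939.87 from Merar: +39.9%. Applied ad valorem rate: 28.5% + 39.9% = 68.4%.
Duty = £462,527.01 × 68.4% = £316,368.47.
Line 2 (7599.33, Tyron, 2,305 kg, £53,499.05):
Base rate for 7599.33 is £7.06/kg.
Origin Tyron qualifies under the Casovia–Tyron agreement and 7599.33 is covered: preferential rate Free applies instead.
The additional-duty order on 7599.33 targets Merar, not Tyron; it does not apply.
Duty = £53,499.05 × 0% = £0.00.
Line 3 (1995.69, Coros, 3,017 kg, £4,012.61):
Base rate for 1995.69 is £5.02/kg.
1995.69 has an FTA preferential rate, but origin Coros is not Tyron; base rate stands.
Duty = 3,017 × £5.02 = £15,145.34.
Total = £316,368.47 + £0.00 + £15,145.34 = £331,513.81.

£331,513.81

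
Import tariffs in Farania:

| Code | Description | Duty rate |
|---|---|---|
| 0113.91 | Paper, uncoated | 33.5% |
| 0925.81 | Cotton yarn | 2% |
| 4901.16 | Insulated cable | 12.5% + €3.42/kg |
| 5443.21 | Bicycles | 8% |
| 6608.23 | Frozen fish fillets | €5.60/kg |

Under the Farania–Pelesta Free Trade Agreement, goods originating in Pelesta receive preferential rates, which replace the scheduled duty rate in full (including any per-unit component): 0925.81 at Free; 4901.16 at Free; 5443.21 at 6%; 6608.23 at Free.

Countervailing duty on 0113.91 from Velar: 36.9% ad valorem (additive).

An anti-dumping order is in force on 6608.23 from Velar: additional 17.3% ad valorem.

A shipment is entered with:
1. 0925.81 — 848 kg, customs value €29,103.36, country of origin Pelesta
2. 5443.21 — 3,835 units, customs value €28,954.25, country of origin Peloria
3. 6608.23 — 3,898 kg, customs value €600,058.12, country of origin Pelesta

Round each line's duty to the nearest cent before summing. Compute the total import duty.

Line 1 (0925.81, Pelesta, 848 kg, €29,103.36):
Base rate for 0925.81 is 2%.
Origin Pelesta qualifies under the Farania–Pelesta agreement and 0925.81 is covered: preferential rate Free applies instead.
Duty = €29,103.36 × 0% = €0.00.
Line 2 (5443.21, Peloria, 3,835 units, €28,954.25):
Base rate for 5443.21 is 8%.
5443.21 has an FTA preferential rate, but origin Peloria is not Pelesta; base rate stands.
Duty = €28,954.25 × 8% = €2,316.34.
Line 3 (6608.23, Pelesta, 3,898 kg, €600,058.12):
Base rate for 6608.23 is €5.60/kg.
Origin Pelesta qualifies under the Farania–Pelesta agreement and 6608.23 is covered: preferential rate Free applies instead.
The additional-duty order on 6608.23 targets Velar, not Pelesta; it does not apply.
Duty = €600,058.12 × 0% = €0.00.
Total = €0.00 + €2,316.34 + €0.00 = €2,316.34.

€2,316.34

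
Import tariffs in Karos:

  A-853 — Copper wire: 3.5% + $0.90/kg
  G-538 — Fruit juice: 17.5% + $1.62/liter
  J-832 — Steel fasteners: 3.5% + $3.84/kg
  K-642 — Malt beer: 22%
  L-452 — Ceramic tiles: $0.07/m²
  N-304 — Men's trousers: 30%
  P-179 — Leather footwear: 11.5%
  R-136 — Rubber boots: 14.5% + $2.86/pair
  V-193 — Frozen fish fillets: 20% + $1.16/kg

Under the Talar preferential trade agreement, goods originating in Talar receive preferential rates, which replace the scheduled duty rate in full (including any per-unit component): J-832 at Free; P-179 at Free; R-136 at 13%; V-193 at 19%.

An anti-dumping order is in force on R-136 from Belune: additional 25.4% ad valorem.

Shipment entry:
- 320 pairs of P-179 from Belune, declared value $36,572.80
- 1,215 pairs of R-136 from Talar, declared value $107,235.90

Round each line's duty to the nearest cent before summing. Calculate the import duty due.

$18,146.54

Line 1 (P-179, Belune, 320 pairs, $36,572.80):
Base rate for P-179 is 11.5%.
P-179 has an FTA preferential rate, but origin Belune is not Talar; base rate stands.
Duty = $36,572.80 × 11.5% = $4,205.87.
Line 2 (R-136, Talar, 1,215 pairs, $107,235.90):
Base rate for R-136 is 14.5% + $2.86/pair.
Origin Talar qualifies under the Karos–Talar agreement and R-136 is covered: preferential rate 13% applies instead.
The additional-duty order on R-136 targets Belune, not Talar; it does not apply.
Duty = $107,235.90 × 13% = $13,940.67.
Total = $4,205.87 + $13,940.67 = $18,146.54.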